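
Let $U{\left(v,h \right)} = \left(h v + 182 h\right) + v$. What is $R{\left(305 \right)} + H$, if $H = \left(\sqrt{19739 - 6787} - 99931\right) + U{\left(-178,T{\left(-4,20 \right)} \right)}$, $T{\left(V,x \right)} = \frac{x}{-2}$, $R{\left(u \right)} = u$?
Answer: $-99844 + 2 \sqrt{3238} \approx -99730.0$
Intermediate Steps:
$T{\left(V,x \right)} = - \frac{x}{2}$ ($T{\left(V,x \right)} = x \left(- \frac{1}{2}\right) = - \frac{x}{2}$)
$U{\left(v,h \right)} = v + 182 h + h v$ ($U{\left(v,h \right)} = \left(182 h + h v\right) + v = v + 182 h + h v$)
$H = -100149 + 2 \sqrt{3238}$ ($H = \left(\sqrt{19739 - 6787} - 99931\right) + \left(-178 + 182 \left(\left(- \frac{1}{2}\right) 20\right) + \left(- \frac{1}{2}\right) 20 \left(-178\right)\right) = \left(\sqrt{12952} - 99931\right) - 218 = \left(2 \sqrt{3238} - 99931\right) - 218 = \left(-99931 + 2 \sqrt{3238}\right) - 218 = -100149 + 2 \sqrt{3238} \approx -1.0004 \cdot 10^{5}$)
$R{\left(305 \right)} + H = 305 - \left(100149 - 2 \sqrt{3238}\right) = -99844 + 2 \sqrt{3238}$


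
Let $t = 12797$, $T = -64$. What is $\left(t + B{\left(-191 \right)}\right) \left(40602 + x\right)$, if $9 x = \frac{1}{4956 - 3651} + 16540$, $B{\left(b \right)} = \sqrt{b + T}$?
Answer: $\frac{6378731079227}{11745} + \frac{498455191 i \sqrt{255}}{11745} \approx 5.431 \cdot 10^{8} + 6.7771 \cdot 10^{5} i$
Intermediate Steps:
$B{\left(b \right)} = \sqrt{-64 + b}$ ($B{\left(b \right)} = \sqrt{b - 64} = \sqrt{-64 + b}$)
$x = \frac{21584701}{11745}$ ($x = \frac{\frac{1}{4956 - 3651} + 16540}{9} = \frac{\frac{1}{1305} + 16540}{9} = \frac{1}{9} \cdot \frac{21584701}{1305} = \frac{21584701}{11745} \approx 1837.8$)
$\left(t + B{\left(-191 \right)}\right) \left(40602 + x\right) = \left(12797 + \sqrt{-64 - 191}\right) \left(40602 + \frac{21584701}{11745}\right) = \left(12797 + \sqrt{-255}\right) \frac{498455191}{11745} = \left(12797 + i \sqrt{255}\right) \frac{498455191}{11745} = \frac{6378731079227}{11745} + \frac{498455191 i \sqrt{255}}{11745}$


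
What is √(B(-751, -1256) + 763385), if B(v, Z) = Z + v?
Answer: 617*√2 ≈ 872.57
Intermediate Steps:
√(B(-751, -1256) + 763385) = √((-1256 - 751) + 763385) = √(-2007 + 763385) = √761378 = 617*√2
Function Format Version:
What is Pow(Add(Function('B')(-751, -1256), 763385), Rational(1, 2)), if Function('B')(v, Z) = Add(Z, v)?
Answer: Mul(617, Pow(2, Rational(1, 2))) ≈ 872.57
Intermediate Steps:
Pow(Add(Function('B')(-751, -1256), 763385), Rational(1, 2)) = Pow(Add(Add(-1256, -751), 763385), Rational(1, 2)) = Pow(Add(-2007, 763385), Rational(1, 2)) = Pow(761378, Rational(1, 2)) = Mul(617, Pow(2, Rational(1, 2)))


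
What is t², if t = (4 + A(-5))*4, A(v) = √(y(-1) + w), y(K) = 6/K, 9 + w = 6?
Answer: 112 + 384*I ≈ 112.0 + 384.0*I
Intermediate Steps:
w = -3 (w = -9 + 6 = -3)
A(v) = 3*I (A(v) = √(6/(-1) - 3) = √(6*(-1) - 3) = √(-6 - 3) = √(-9) = 3*I)
t = 16 + 12*I (t = (4 + 3*I)*4 = 16 + 12*I ≈ 16.0 + 12.0*I)
t² = (16 + 12*I)²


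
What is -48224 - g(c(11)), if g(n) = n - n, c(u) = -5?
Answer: -48224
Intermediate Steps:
g(n) = 0
-48224 - g(c(11)) = -48224 - 1*0 = -48224 + 0 = -48224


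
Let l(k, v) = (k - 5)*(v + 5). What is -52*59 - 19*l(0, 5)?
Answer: -2118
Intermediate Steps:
l(k, v) = (-5 + k)*(5 + v)
-52*59 - 19*l(0, 5) = -52*59 - 19*(-25 - 5*5 + 5*0 + 0*5) = -3068 - 19*(-25 - 25 + 0 + 0) = -3068 - 19*(-50) = -3068 + 950 = -2118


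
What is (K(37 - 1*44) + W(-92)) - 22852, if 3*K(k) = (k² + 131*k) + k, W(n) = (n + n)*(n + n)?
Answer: 32137/3 ≈ 10712.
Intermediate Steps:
W(n) = 4*n² (W(n) = (2*n)*(2*n) = 4*n²)
K(k) = 44*k + k²/3 (K(k) = ((k² + 131*k) + k)/3 = (k² + 132*k)/3 = 44*k + k²/3)
(K(37 - 1*44) + W(-92)) - 22852 = ((37 - 1*44)*(132 + (37 - 1*44))/3 + 4*(-92)²) - 22852 = ((37 - 44)*(132 + (37 - 44))/3 + 4*8464) - 22852 = ((⅓)*(-7)*(132 - 7) + 33856) - 22852 = ((⅓)*(-7)*125 + 33856) - 22852 = (-875/3 + 33856) - 22852 = 100693/3 - 22852 = 32137/3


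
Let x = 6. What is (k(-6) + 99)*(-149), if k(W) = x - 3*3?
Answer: -14304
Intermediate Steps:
k(W) = -3 (k(W) = 6 - 3*3 = 6 - 9 = -3)
(k(-6) + 99)*(-149) = (-3 + 99)*(-149) = 96*(-149) = -14304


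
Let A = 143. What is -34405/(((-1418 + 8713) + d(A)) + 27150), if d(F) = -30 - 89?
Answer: -34405/34326 ≈ -1.0023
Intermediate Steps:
d(F) = -119
-34405/(((-1418 + 8713) + d(A)) + 27150) = -34405/(((-1418 + 8713) - 119) + 27150) = -34405/((7295 - 119) + 27150) = -34405/(7176 + 27150) = -34405/34326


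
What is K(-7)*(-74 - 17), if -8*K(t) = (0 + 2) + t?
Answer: -455/8 ≈ -56.875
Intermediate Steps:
K(t) = -¼ - t/8 (K(t) = -((0 + 2) + t)/8 = -(2 + t)/8 = -¼ - t/8)
K(-7)*(-74 - 17) = (-¼ - ⅛*(-7))*(-74 - 17) = (-¼ + 7/8)*(-91) = (5/8)*(-91) = -455/8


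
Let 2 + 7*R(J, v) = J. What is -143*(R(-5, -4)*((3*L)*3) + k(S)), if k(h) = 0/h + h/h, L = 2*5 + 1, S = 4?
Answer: 14014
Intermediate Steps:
L = 11 (L = 10 + 1 = 11)
k(h) = 1 (k(h) = 0 + 1 = 1)
R(J, v) = -2/7 + J/7
-143*(R(-5, -4)*((3*L)*3) + k(S)) = -143*((-2/7 + (⅐)*(-5))*((3*11)*3) + 1) = -143*((-2/7 - 5/7)*(33*3) + 1) = -143*(-1*99 + 1) = -143*(-99 + 1) = -143*(-98) = 14014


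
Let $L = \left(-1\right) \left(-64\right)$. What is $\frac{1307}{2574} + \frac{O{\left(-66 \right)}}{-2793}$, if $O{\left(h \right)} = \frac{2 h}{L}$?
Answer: $\frac{9748693}{19171152} \approx 0.50851$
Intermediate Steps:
$L = 64$
$O{\left(h \right)} = \frac{h}{32}$ ($O{\left(h \right)} = \frac{2 h}{64} = 2 h \frac{1}{64} = \frac{h}{32}$)
$\frac{1307}{2574} + \frac{O{\left(-66 \right)}}{-2793} = \frac{1307}{2574} + \frac{\frac{1}{32} \left(-66\right)}{-2793} = 1307 \cdot \frac{1}{2574} - - \frac{11}{14896} = \frac{1307}{2574} + \frac{11}{14896} = \frac{9748693}{19171152}$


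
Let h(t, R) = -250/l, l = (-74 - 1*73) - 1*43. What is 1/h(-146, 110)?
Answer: 19/25 ≈ 0.76000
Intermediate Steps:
l = -190 (l = (-74 - 73) - 43 = -147 - 43 = -190)
h(t, R) = 25/19 (h(t, R) = -250/(-190) = -250*(-1/190) = 25/19)
1/h(-146, 110) = 1/(25/19) = 19/25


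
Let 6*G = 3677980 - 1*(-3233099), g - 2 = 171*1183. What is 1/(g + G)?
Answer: 2/2708283 ≈ 7.3848e-7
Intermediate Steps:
g = 202295 (g = 2 + 171*1183 = 2 + 202293 = 202295)
G = 2303693/2 (G = (3677980 - 1*(-3233099))/6 = (3677980 + 3233099)/6 = (⅙)*6911079 = 2303693/2 ≈ 1.1518e+6)
1/(g + G) = 1/(202295 + 2303693/2) = 1/(2708283/2) = 2/2708283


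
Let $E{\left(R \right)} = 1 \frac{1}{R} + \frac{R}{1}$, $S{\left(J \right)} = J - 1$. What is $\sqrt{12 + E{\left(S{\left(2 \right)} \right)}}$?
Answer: $\sqrt{14} \approx 3.7417$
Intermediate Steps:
$S{\left(J \right)} = -1 + J$ ($S{\left(J \right)} = J - 1 = -1 + J$)
$E{\left(R \right)} = R + \frac{1}{R}$ ($E{\left(R \right)} = \frac{1}{R} + R 1 = \frac{1}{R} + R = R + \frac{1}{R}$)
$\sqrt{12 + E{\left(S{\left(2 \right)} \right)}} = \sqrt{12 + \left(\left(-1 + 2\right) + \frac{1}{-1 + 2}\right)} = \sqrt{12 + \left(1 + 1^{-1}\right)} = \sqrt{12 + \left(1 + 1\right)} = \sqrt{12 + 2} = \sqrt{14}$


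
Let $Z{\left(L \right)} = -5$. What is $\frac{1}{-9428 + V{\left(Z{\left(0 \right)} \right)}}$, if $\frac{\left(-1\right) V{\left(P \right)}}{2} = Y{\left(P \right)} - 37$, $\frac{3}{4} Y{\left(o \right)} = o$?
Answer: $- \frac{3}{28022} \approx -0.00010706$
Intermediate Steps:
$Y{\left(o \right)} = \frac{4 o}{3}$
$V{\left(P \right)} = 74 - \frac{8 P}{3}$ ($V{\left(P \right)} = - 2 \left(\frac{4 P}{3} - 37\right) = - 2 \left(-37 + \frac{4 P}{3}\right) = 74 - \frac{8 P}{3}$)
$\frac{1}{-9428 + V{\left(Z{\left(0 \right)} \right)}} = \frac{1}{-9428 + \left(74 - - \frac{40}{3}\right)} = \frac{1}{-9428 + \left(74 + \frac{40}{3}\right)} = \frac{1}{-9428 + \frac{262}{3}} = \frac{1}{- \frac{28022}{3}} = - \frac{3}{28022}$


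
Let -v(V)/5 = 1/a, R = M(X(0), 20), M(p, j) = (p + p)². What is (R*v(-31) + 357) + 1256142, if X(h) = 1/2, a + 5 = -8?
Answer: 16334492/13 ≈ 1.2565e+6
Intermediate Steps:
a = -13 (a = -5 - 8 = -13)
X(h) = ½
M(p, j) = 4*p² (M(p, j) = (2*p)² = 4*p²)
R = 1 (R = 4*(½)² = 4*(¼) = 1)
v(V) = 5/13 (v(V) = -5/(-13) = -5*(-1/13) = 5/13)
(R*v(-31) + 357) + 1256142 = (1*(5/13) + 357) + 1256142 = (5/13 + 357) + 1256142 = 4646/13 + 1256142 = 16334492/13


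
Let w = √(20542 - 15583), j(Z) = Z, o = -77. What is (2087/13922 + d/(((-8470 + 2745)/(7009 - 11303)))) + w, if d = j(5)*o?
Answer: -4600752621/15940690 + 3*√551 ≈ -218.20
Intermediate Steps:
w = 3*√551 (w = √4959 = 3*√551 ≈ 70.420)
d = -385 (d = 5*(-77) = -385)
(2087/13922 + d/(((-8470 + 2745)/(7009 - 11303)))) + w = (2087/13922 - 385*(7009 - 11303)/(-8470 + 2745)) + 3*√551 = (2087*(1/13922) - 385/((-5725/(-4294)))) + 3*√551 = (2087/13922 - 385/((-5725*(-1/4294)))) + 3*√551 = (2087/13922 - 385/5725/4294) + 3*√551 = (2087/13922 - 385*4294/5725) + 3*√551 = (2087/13922 - 330638/1145) + 3*√551 = -4600752621/15940690 + 3*√551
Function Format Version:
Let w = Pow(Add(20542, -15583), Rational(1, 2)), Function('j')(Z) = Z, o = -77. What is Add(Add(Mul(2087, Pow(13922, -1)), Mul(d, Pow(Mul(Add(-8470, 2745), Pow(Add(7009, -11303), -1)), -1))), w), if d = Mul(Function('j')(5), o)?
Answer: Add(Rational(-4600752621, 15940690), Mul(3, Pow(551, Rational(1, 2)))) ≈ -218.20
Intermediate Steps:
w = Mul(3, Pow(551, Rational(1, 2))) (w = Pow(4959, Rational(1, 2)) = Mul(3, Pow(551, Rational(1, 2))) ≈ 70.420)
d = -385 (d = Mul(5, -77) = -385)
Add(Add(Mul(2087, Pow(13922, -1)), Mul(d, Pow(Mul(Add(-8470, 2745), Pow(Add(7009, -11303), -1)), -1))), w) = Add(Add(Mul(2087, Pow(13922, -1)), Mul(-385, Pow(Mul(Add(-8470, 2745), Pow(Add(7009, -11303), -1)), -1))), Mul(3, Pow(551, Rational(1, 2)))) = Add(Add(Mul(2087, Rational(1, 13922)), Mul(-385, Pow(Mul(-5725, Pow(-4294, -1)), -1))), Mul(3, Pow(551, Rational(1, 2)))) = Add(Add(Rational(2087, 13922), Mul(-385, Pow(Mul(-5725, Rational(-1, 4294)), -1))), Mul(3, Pow(551, Rational(1, 2)))) = Add(Add(Rational(2087, 13922), Mul(-385, Pow(Rational(5725, 4294), -1))), Mul(3, Pow(551, Rational(1, 2)))) = Add(Add(Rational(2087, 13922), Mul(-385, Rational(4294, 5725))), Mul(3, Pow(551, Rational(1, 2)))) = Add(Add(Rational(2087, 13922), Rational(-330638, 1145)), Mul(3, Pow(551, Rational(1, 2)))) = Add(Rational(-4600752621, 15940690), Mul(3, Pow(551, Rational(1, 2))))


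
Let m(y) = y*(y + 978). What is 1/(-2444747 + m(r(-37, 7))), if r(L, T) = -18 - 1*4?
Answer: -1/2465779 ≈ -4.0555e-7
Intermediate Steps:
r(L, T) = -22 (r(L, T) = -18 - 4 = -22)
m(y) = y*(978 + y)
1/(-2444747 + m(r(-37, 7))) = 1/(-2444747 - 22*(978 - 22)) = 1/(-2444747 - 22*956) = 1/(-2444747 - 21032) = 1/(-2465779) = -1/2465779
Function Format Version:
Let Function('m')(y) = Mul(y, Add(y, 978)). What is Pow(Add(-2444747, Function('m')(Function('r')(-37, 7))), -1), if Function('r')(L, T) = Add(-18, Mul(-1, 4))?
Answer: Rational(-1, 2465779) ≈ -4.0555e-7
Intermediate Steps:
Function('r')(L, T) = -22 (Function('r')(L, T) = Add(-18, -4) = -22)
Function('m')(y) = Mul(y, Add(978, y))
Pow(Add(-2444747, Function('m')(Function('r')(-37, 7))), -1) = Pow(Add(-2444747, Mul(-22, Add(978, -22))), -1) = Pow(Add(-2444747, Mul(-22, 956)), -1) = Pow(Add(-2444747, -21032), -1) = Pow(-2465779, -1) = Rational(-1, 2465779)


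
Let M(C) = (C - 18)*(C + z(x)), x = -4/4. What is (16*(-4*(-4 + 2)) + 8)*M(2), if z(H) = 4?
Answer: -13056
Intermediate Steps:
x = -1 (x = -4*1/4 = -1)
M(C) = (-18 + C)*(4 + C) (M(C) = (C - 18)*(C + 4) = (-18 + C)*(4 + C))
(16*(-4*(-4 + 2)) + 8)*M(2) = (16*(-4*(-4 + 2)) + 8)*(-72 + 2**2 - 14*2) = (16*(-4*(-2)) + 8)*(-72 + 4 - 28) = (16*8 + 8)*(-96) = (128 + 8)*(-96) = 136*(-96) = -13056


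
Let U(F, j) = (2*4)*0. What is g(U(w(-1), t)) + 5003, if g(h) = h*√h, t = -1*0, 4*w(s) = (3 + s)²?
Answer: 5003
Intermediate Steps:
w(s) = (3 + s)²/4
t = 0
U(F, j) = 0 (U(F, j) = 8*0 = 0)
g(h) = h^(3/2)
g(U(w(-1), t)) + 5003 = 0^(3/2) + 5003 = 0 + 5003 = 5003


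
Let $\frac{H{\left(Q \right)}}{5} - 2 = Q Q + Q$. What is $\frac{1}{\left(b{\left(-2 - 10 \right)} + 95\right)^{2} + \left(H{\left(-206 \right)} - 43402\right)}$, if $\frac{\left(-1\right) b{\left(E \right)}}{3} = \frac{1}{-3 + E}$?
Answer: $\frac{25}{4420526} \approx 5.6554 \cdot 10^{-6}$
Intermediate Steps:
$b{\left(E \right)} = - \frac{3}{-3 + E}$
$H{\left(Q \right)} = 10 + 5 Q + 5 Q^{2}$ ($H{\left(Q \right)} = 10 + 5 \left(Q Q + Q\right) = 10 + 5 \left(Q^{2} + Q\right) = 10 + 5 \left(Q + Q^{2}\right) = 10 + \left(5 Q + 5 Q^{2}\right) = 10 + 5 Q + 5 Q^{2}$)
$\frac{1}{\left(b{\left(-2 - 10 \right)} + 95\right)^{2} + \left(H{\left(-206 \right)} - 43402\right)} = \frac{1}{\left(- \frac{3}{-3 - 12} + 95\right)^{2} + \left(\left(10 + 5 \left(-206\right) + 5 \left(-206\right)^{2}\right) - 43402\right)} = \frac{1}{\left(- \frac{3}{-3 - 12} + 95\right)^{2} + \left(\left(10 - 1030 + 5 \cdot 42436\right) - 43402\right)} = \frac{1}{\left(- \frac{3}{-3 - 12} + 95\right)^{2} + \left(\left(10 - 1030 + 212180\right) - 43402\right)} = \frac{1}{\left(- \frac{3}{-15} + 95\right)^{2} + \left(211160 - 43402\right)} = \frac{1}{\left(\left(-3\right) \left(- \frac{1}{15}\right) + 95\right)^{2} + 167758} = \frac{1}{\left(\frac{1}{5} + 95\right)^{2} + 167758} = \frac{1}{\left(\frac{476}{5}\right)^{2} + 167758} = \frac{1}{\frac{226576}{25} + 167758} = \frac{1}{\frac{4420526}{25}} = \frac{25}{4420526}$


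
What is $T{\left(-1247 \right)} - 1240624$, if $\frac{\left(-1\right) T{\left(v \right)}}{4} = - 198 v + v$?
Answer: $-2223260$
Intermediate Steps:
$T{\left(v \right)} = 788 v$ ($T{\left(v \right)} = - 4 \left(- 198 v + v\right) = - 4 \left(- 197 v\right) = 788 v$)
$T{\left(-1247 \right)} - 1240624 = 788 \left(-1247\right) - 1240624 = -982636 - 1240624 = -2223260$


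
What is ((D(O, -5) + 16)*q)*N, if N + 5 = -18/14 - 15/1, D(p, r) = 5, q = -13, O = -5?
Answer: 5811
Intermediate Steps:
N = -149/7 (N = -5 + (-18/14 - 15/1) = -5 + (-18*1/14 - 15*1) = -5 + (-9/7 - 15) = -5 - 114/7 = -149/7 ≈ -21.286)
((D(O, -5) + 16)*q)*N = ((5 + 16)*(-13))*(-149/7) = (21*(-13))*(-149/7) = -273*(-149/7) = 5811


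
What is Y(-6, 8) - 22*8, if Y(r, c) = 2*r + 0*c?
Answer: -188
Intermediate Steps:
Y(r, c) = 2*r (Y(r, c) = 2*r + 0 = 2*r)
Y(-6, 8) - 22*8 = 2*(-6) - 22*8 = -12 - 176 = -188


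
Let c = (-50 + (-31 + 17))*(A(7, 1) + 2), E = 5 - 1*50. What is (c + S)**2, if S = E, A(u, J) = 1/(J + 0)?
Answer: 56169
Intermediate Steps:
A(u, J) = 1/J
E = -45 (E = 5 - 50 = -45)
S = -45
c = -192 (c = (-50 + (-31 + 17))*(1/1 + 2) = (-50 - 14)*(1 + 2) = -64*3 = -192)
(c + S)**2 = (-192 - 45)**2 = (-237)**2 = 56169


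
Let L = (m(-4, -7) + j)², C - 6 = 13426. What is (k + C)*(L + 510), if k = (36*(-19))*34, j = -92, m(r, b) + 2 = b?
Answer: -105224864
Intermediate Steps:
C = 13432 (C = 6 + 13426 = 13432)
m(r, b) = -2 + b
L = 10201 (L = ((-2 - 7) - 92)² = (-9 - 92)² = (-101)² = 10201)
k = -23256 (k = -684*34 = -23256)
(k + C)*(L + 510) = (-23256 + 13432)*(10201 + 510) = -9824*10711 = -105224864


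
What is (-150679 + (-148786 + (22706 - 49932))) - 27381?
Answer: -354072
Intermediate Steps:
(-150679 + (-148786 + (22706 - 49932))) - 27381 = (-150679 + (-148786 - 27226)) - 27381 = (-150679 - 176012) - 27381 = -326691 - 27381 = -354072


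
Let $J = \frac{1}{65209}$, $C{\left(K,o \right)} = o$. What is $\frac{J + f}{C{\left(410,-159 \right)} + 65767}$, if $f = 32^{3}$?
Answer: $\frac{2136768513}{4278232072} \approx 0.49945$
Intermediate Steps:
$f = 32768$
$J = \frac{1}{65209} \approx 1.5335 \cdot 10^{-5}$
$\frac{J + f}{C{\left(410,-159 \right)} + 65767} = \frac{\frac{1}{65209} + 32768}{-159 + 65767} = \frac{2136768513}{65209 \cdot 65608} = \frac{2136768513}{65209} \cdot \frac{1}{65608} = \frac{2136768513}{4278232072}$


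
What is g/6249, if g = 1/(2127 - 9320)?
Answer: -1/44949057 ≈ -2.2247e-8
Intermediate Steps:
g = -1/7193 (g = 1/(-7193) = -1/7193 ≈ -0.00013902)
g/6249 = -1/7193/6249 = -1/7193*1/6249 = -1/44949057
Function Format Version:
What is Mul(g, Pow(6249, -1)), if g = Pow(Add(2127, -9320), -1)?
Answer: Rational(-1, 44949057) ≈ -2.2247e-8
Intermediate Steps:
g = Rational(-1, 7193) (g = Pow(-7193, -1) = Rational(-1, 7193) ≈ -0.00013902)
Mul(g, Pow(6249, -1)) = Mul(Rational(-1, 7193), Pow(6249, -1)) = Mul(Rational(-1, 7193), Rational(1, 6249)) = Rational(-1, 44949057)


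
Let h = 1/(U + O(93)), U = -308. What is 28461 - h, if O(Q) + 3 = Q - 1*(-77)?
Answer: 4013002/141 ≈ 28461.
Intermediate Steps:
O(Q) = 74 + Q (O(Q) = -3 + (Q - 1*(-77)) = -3 + (Q + 77) = -3 + (77 + Q) = 74 + Q)
h = -1/141 (h = 1/(-308 + (74 + 93)) = 1/(-308 + 167) = 1/(-141) = -1/141 ≈ -0.0070922)
28461 - h = 28461 - 1*(-1/141) = 28461 + 1/141 = 4013002/141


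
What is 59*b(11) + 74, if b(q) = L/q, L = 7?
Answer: 1227/11 ≈ 111.55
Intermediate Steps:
b(q) = 7/q
59*b(11) + 74 = 59*(7/11) + 74 = 413/11 + 74 = 1227/11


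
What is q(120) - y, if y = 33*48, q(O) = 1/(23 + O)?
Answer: -226511/143 ≈ -1584.0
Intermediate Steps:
y = 1584
q(120) - y = 1/(23 + 120) - 1*1584 = 1/143 - 1584 = -226511/143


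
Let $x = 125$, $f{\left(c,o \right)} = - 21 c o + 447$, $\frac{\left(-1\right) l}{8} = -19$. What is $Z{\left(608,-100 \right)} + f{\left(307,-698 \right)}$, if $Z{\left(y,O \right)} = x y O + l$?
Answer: $-3099395$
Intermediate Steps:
$l = 152$ ($l = \left(-8\right) \left(-19\right) = 152$)
$f{\left(c,o \right)} = 447 - 21 c o$ ($f{\left(c,o \right)} = - 21 c o + 447 = 447 - 21 c o$)
$Z{\left(y,O \right)} = 152 + 125 O y$ ($Z{\left(y,O \right)} = 125 y O + 152 = 125 O y + 152 = 152 + 125 O y$)
$Z{\left(608,-100 \right)} + f{\left(307,-698 \right)} = \left(152 + 125 \left(-100\right) 608\right) - \left(-447 + 6447 \left(-698\right)\right) = \left(152 - 7600000\right) + \left(447 + 4500006\right) = -7599848 + 4500453 = -3099395$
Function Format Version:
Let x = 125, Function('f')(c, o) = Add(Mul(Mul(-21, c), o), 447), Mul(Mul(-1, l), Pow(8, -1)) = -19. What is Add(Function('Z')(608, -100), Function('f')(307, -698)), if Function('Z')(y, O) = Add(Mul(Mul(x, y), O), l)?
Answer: -3099395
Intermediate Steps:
l = 152 (l = Mul(-8, -19) = 152)
Function('f')(c, o) = Add(447, Mul(-21, c, o)) (Function('f')(c, o) = Add(Mul(-21, c, o), 447) = Add(447, Mul(-21, c, o)))
Function('Z')(y, O) = Add(152, Mul(125, O, y)) (Function('Z')(y, O) = Add(Mul(Mul(125, y), O), 152) = Add(Mul(125, O, y), 152) = Add(152, Mul(125, O, y)))
Add(Function('Z')(608, -100), Function('f')(307, -698)) = Add(Add(152, Mul(125, -100, 608)), Add(447, Mul(-21, 307, -698))) = Add(Add(152, -7600000), Add(447, 4500006)) = Add(-7599848, 4500453) = -3099395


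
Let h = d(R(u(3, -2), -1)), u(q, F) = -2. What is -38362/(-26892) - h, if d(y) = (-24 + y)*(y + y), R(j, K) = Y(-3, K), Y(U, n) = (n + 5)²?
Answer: 3461357/13446 ≈ 257.43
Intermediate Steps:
Y(U, n) = (5 + n)²
R(j, K) = (5 + K)²
d(y) = 2*y*(-24 + y) (d(y) = (-24 + y)*(2*y) = 2*y*(-24 + y))
h = -256 (h = 2*(5 - 1)²*(-24 + (5 - 1)²) = 2*4²*(-24 + 4²) = 2*16*(-24 + 16) = 2*16*(-8) = -256)
-38362/(-26892) - h = -38362/(-26892) - 1*(-256) = -38362*(-1/26892) + 256 = 19181/13446 + 256 = 3461357/13446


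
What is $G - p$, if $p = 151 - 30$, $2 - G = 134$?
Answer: $-253$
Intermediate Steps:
$G = -132$ ($G = 2 - 134 = -132$)
$p = 121$ ($p = 151 - 30 = 121$)
$G - p = -132 - 121 = -253$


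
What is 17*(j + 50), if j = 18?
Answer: 1156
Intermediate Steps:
17*(j + 50) = 17*(18 + 50) = 17*68 = 1156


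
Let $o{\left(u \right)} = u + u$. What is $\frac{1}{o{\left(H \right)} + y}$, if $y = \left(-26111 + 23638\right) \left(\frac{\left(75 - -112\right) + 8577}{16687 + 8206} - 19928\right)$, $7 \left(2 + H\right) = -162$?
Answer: $\frac{174251}{8587267548004} \approx 2.0292 \cdot 10^{-8}$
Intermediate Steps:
$H = - \frac{176}{7}$ ($H = -2 + \frac{1}{7} \left(-162\right) = -2 - \frac{162}{7} = - \frac{176}{7} \approx -25.143$)
$o{\left(u \right)} = 2 u$
$y = \frac{1226753758620}{24893}$ ($y = - 2473 \left(\frac{\left(75 + 112\right) + 8577}{24893} - 19928\right) = - 2473 \left(\left(187 + 8577\right) \frac{1}{24893} - 19928\right) = - 2473 \left(8764 \cdot \frac{1}{24893} - 19928\right) = - 2473 \left(\frac{8764}{24893} - 19928\right) = \left(-2473\right) \left(- \frac{496058940}{24893}\right) = \frac{1226753758620}{24893} \approx 4.9281 \cdot 10^{7}$)
$\frac{1}{o{\left(H \right)} + y} = \frac{1}{2 \left(- \frac{176}{7}\right) + \frac{1226753758620}{24893}} = \frac{1}{- \frac{352}{7} + \frac{1226753758620}{24893}} = \frac{1}{\frac{8587267548004}{174251}} = \frac{174251}{8587267548004}$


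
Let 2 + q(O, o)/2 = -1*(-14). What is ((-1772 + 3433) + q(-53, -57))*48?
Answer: 80880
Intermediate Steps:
q(O, o) = 24 (q(O, o) = -4 + 2*(-1*(-14)) = -4 + 2*14 = -4 + 28 = 24)
((-1772 + 3433) + q(-53, -57))*48 = ((-1772 + 3433) + 24)*48 = (1661 + 24)*48 = 1685*48 = 80880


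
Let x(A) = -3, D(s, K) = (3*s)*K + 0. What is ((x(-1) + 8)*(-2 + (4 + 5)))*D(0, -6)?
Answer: 0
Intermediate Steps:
D(s, K) = 3*K*s (D(s, K) = 3*K*s + 0 = 3*K*s)
((x(-1) + 8)*(-2 + (4 + 5)))*D(0, -6) = ((-3 + 8)*(-2 + (4 + 5)))*(3*(-6)*0) = (5*(-2 + 9))*0 = (5*7)*0 = 35*0 = 0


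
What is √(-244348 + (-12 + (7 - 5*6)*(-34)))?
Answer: I*√243578 ≈ 493.54*I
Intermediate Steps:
√(-244348 + (-12 + (7 - 5*6)*(-34))) = √(-244348 + (-12 + (7 - 30)*(-34))) = √(-244348 + (-12 - 23*(-34))) = √(-244348 + (-12 + 782)) = √(-244348 + 770) = √(-243578) = I*√243578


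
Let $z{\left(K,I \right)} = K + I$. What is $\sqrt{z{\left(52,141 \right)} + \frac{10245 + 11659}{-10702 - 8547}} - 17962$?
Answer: $-17962 + \frac{\sqrt{71089502097}}{19249} \approx -17948.0$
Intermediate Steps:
$z{\left(K,I \right)} = I + K$
$\sqrt{z{\left(52,141 \right)} + \frac{10245 + 11659}{-10702 - 8547}} - 17962 = \sqrt{\left(141 + 52\right) + \frac{10245 + 11659}{-10702 - 8547}} - 17962 = \sqrt{193 + \frac{21904}{-19249}} - 17962 = \sqrt{193 + 21904 \left(- \frac{1}{19249}\right)} - 17962 = \sqrt{193 - \frac{21904}{19249}} - 17962 = \sqrt{\frac{3693153}{19249}} - 17962 = \frac{\sqrt{71089502097}}{19249} - 17962 = -17962 + \frac{\sqrt{71089502097}}{19249}$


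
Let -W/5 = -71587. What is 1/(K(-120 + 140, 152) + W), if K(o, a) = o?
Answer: 1/357955 ≈ 2.7936e-6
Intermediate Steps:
W = 357935 (W = -5*(-71587) = 357935)
1/(K(-120 + 140, 152) + W) = 1/((-120 + 140) + 357935) = 1/(20 + 357935) = 1/357955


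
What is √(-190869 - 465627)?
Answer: 12*I*√4559 ≈ 810.24*I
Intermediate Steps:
√(-190869 - 465627) = √(-656496) = 12*I*√4559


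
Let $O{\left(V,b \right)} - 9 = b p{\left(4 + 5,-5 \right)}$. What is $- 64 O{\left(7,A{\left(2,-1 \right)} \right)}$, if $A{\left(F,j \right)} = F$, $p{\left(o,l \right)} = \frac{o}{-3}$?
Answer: $-192$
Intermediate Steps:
$p{\left(o,l \right)} = - \frac{o}{3}$ ($p{\left(o,l \right)} = o \left(- \frac{1}{3}\right) = - \frac{o}{3}$)
$O{\left(V,b \right)} = 9 - 3 b$ ($O{\left(V,b \right)} = 9 + b \left(- \frac{4 + 5}{3}\right) = 9 + b \left(\left(- \frac{1}{3}\right) 9\right) = 9 + b \left(-3\right) = 9 - 3 b$)
$- 64 O{\left(7,A{\left(2,-1 \right)} \right)} = - 64 \left(9 - 6\right) = \left(-64\right) 3 = -192$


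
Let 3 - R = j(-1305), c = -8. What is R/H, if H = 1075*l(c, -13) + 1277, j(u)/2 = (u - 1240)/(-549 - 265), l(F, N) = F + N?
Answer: 662/4334143 ≈ 0.00015274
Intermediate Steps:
j(u) = 1240/407 - u/407 (j(u) = 2*((u - 1240)/(-549 - 265)) = 2*((-1240 + u)/(-814)) = 2*((-1240 + u)*(-1/814)) = 2*(620/407 - u/814) = 1240/407 - u/407)
H = -21298 (H = 1075*(-8 - 13) + 1277 = 1075*(-21) + 1277 = -22575 + 1277 = -21298)
R = -1324/407 (R = 3 - (1240/407 - 1/407*(-1305)) = 3 - (1240/407 + 1305/407) = 3 - 1*2545/407 = 3 - 2545/407 = -1324/407 ≈ -3.2531)
R/H = -1324/407/(-21298) = -1324/407*(-1/21298) = 662/4334143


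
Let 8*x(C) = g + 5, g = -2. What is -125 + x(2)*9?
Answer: -973/8 ≈ -121.63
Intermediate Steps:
x(C) = 3/8 (x(C) = (-2 + 5)/8 = (1/8)*3 = 3/8)
-125 + x(2)*9 = -125 + (3/8)*9 = -125 + 27/8 = -973/8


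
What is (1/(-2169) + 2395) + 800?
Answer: 6929954/2169 ≈ 3195.0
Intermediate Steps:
(1/(-2169) + 2395) + 800 = (-1/2169 + 2395) + 800 = 5194754/2169 + 800 = 6929954/2169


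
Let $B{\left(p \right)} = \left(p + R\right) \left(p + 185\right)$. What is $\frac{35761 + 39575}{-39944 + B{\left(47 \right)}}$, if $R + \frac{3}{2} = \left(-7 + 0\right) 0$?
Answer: $- \frac{6278}{2449} \approx -2.5635$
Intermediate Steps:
$R = - \frac{3}{2}$ ($R = - \frac{3}{2} + \left(-7 + 0\right) 0 = - \frac{3}{2} - 0 = - \frac{3}{2} + 0 = - \frac{3}{2} \approx -1.5$)
$B{\left(p \right)} = \left(185 + p\right) \left(- \frac{3}{2} + p\right)$ ($B{\left(p \right)} = \left(p - \frac{3}{2}\right) \left(p + 185\right) = \left(- \frac{3}{2} + p\right) \left(185 + p\right) = \left(185 + p\right) \left(- \frac{3}{2} + p\right)$)
$\frac{35761 + 39575}{-39944 + B{\left(47 \right)}} = \frac{35761 + 39575}{-39944 + \left(- \frac{555}{2} + 47^{2} + \frac{367}{2} \cdot 47\right)} = \frac{75336}{-39944 + \left(- \frac{555}{2} + 2209 + \frac{17249}{2}\right)} = \frac{75336}{-39944 + 10556} = \frac{75336}{-29388} = 75336 \left(- \frac{1}{29388}\right) = - \frac{6278}{2449}$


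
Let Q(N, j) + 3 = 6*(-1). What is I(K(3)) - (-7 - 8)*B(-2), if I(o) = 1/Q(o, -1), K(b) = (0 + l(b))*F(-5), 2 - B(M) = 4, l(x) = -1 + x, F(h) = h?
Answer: -271/9 ≈ -30.111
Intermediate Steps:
B(M) = -2 (B(M) = 2 - 1*4 = 2 - 4 = -2)
Q(N, j) = -9 (Q(N, j) = -3 + 6*(-1) = -3 - 6 = -9)
K(b) = 5 - 5*b (K(b) = (0 + (-1 + b))*(-5) = (-1 + b)*(-5) = 5 - 5*b)
I(o) = -⅑ (I(o) = 1/(-9) = -⅑)
I(K(3)) - (-7 - 8)*B(-2) = -⅑ - (-7 - 8)*(-2) = -⅑ - (-15)*(-2) = -⅑ - 1*30 = -⅑ - 30 = -271/9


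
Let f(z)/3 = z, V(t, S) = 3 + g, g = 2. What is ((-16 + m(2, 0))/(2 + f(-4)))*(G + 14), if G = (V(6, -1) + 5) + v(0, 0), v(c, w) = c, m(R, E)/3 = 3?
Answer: 84/5 ≈ 16.800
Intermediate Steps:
m(R, E) = 9 (m(R, E) = 3*3 = 9)
V(t, S) = 5 (V(t, S) = 3 + 2 = 5)
f(z) = 3*z
G = 10 (G = (5 + 5) + 0 = 10 + 0 = 10)
((-16 + m(2, 0))/(2 + f(-4)))*(G + 14) = ((-16 + 9)/(2 + 3*(-4)))*(10 + 14) = -7/(2 - 12)*24 = -7/(-10)*24 = -7*(-⅒)*24 = (7/10)*24 = 84/5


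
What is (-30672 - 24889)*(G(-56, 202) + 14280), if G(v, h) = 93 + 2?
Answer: -798689375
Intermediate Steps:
G(v, h) = 95
(-30672 - 24889)*(G(-56, 202) + 14280) = (-30672 - 24889)*(95 + 14280) = -55561*14375 = -798689375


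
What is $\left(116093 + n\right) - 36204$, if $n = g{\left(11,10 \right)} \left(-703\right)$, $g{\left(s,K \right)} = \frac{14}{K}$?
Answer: $\frac{394524}{5} \approx 78905.0$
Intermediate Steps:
$n = - \frac{4921}{5}$ ($n = \frac{14}{10} \left(-703\right) = 14 \cdot \frac{1}{10} \left(-703\right) = \frac{7}{5} \left(-703\right) = - \frac{4921}{5} \approx -984.2$)
$\left(116093 + n\right) - 36204 = \left(116093 - \frac{4921}{5}\right) - 36204 = \frac{575544}{5} - 36204 = \frac{394524}{5}$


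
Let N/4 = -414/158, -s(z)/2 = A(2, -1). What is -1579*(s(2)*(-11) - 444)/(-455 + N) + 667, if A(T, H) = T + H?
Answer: -28113111/36773 ≈ -764.50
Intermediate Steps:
A(T, H) = H + T
s(z) = -2 (s(z) = -2*(-1 + 2) = -2*1 = -2)
N = -828/79 (N = 4*(-414/158) = 4*(-414*1/158) = 4*(-207/79) = -828/79 ≈ -10.481)
-1579*(s(2)*(-11) - 444)/(-455 + N) + 667 = -1579*(-2*(-11) - 444)/(-455 - 828/79) + 667 = -1579*(22 - 444)/(-36773/79) + 667 = -(-666338)*(-79)/36773 + 667 = -1579*33338/36773 + 667 = -52640702/36773 + 667 = -28113111/36773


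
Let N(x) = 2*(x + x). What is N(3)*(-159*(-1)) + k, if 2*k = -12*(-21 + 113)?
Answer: 1356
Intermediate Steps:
N(x) = 4*x (N(x) = 2*(2*x) = 4*x)
k = -552 (k = (-12*(-21 + 113))/2 = (-12*92)/2 = (½)*(-1104) = -552)
N(3)*(-159*(-1)) + k = (4*3)*(-159*(-1)) - 552 = 12*159 - 552 = 1908 - 552 = 1356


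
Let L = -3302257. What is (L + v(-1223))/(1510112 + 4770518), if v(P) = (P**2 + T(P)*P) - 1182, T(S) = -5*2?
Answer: -179548/628063 ≈ -0.28588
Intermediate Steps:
T(S) = -10
v(P) = -1182 + P**2 - 10*P (v(P) = (P**2 - 10*P) - 1182 = -1182 + P**2 - 10*P)
(L + v(-1223))/(1510112 + 4770518) = (-3302257 + (-1182 + (-1223)**2 - 10*(-1223)))/(1510112 + 4770518) = (-3302257 + (-1182 + 1495729 + 12230))/6280630 = (-3302257 + 1506777)*(1/6280630) = -1795480*1/6280630 = -179548/628063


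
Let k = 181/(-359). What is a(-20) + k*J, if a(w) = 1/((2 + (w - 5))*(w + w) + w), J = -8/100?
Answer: 13391/323100 ≈ 0.041445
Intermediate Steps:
k = -181/359 (k = 181*(-1/359) = -181/359 ≈ -0.50418)
J = -2/25 (J = -8*1/100 = -2/25 ≈ -0.080000)
a(w) = 1/(w + 2*w*(-3 + w)) (a(w) = 1/((2 + (-5 + w))*(2*w) + w) = 1/((-3 + w)*(2*w) + w) = 1/(2*w*(-3 + w) + w) = 1/(w + 2*w*(-3 + w)))
a(-20) + k*J = 1/((-20)*(-5 + 2*(-20))) - 181/359*(-2/25) = -1/(20*(-5 - 40)) + 362/8975 = -1/20/(-45) + 362/8975 = -1/20*(-1/45) + 362/8975 = 1/900 + 362/8975 = 13391/323100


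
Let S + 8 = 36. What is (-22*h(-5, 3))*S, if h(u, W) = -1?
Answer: 616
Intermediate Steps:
S = 28 (S = -8 + 36 = 28)
(-22*h(-5, 3))*S = -22*(-1)*28 = 22*28 = 616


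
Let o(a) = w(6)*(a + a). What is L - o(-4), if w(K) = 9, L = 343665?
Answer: 343737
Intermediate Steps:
o(a) = 18*a (o(a) = 9*(a + a) = 9*(2*a) = 18*a)
L - o(-4) = 343665 - 18*(-4) = 343665 - 1*(-72) = 343665 + 72 = 343737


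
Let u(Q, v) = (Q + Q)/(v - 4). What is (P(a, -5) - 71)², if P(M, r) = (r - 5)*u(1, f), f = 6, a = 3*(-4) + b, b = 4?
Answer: 6561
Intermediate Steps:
a = -8 (a = 3*(-4) + 4 = -12 + 4 = -8)
u(Q, v) = 2*Q/(-4 + v) (u(Q, v) = (2*Q)/(-4 + v) = 2*Q/(-4 + v))
P(M, r) = -5 + r (P(M, r) = (r - 5)*(2*1/(-4 + 6)) = (-5 + r)*(2*1/2) = (-5 + r)*(2*1*(½)) = (-5 + r)*1 = -5 + r)
(P(a, -5) - 71)² = ((-5 - 5) - 71)² = (-10 - 71)² = (-81)² = 6561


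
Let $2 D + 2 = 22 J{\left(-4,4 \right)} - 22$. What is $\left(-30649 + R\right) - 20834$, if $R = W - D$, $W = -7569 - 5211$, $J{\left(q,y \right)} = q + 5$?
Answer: $-64262$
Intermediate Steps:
$J{\left(q,y \right)} = 5 + q$
$W = -12780$ ($W = -7569 - 5211 = -12780$)
$D = -1$ ($D = -1 + \frac{22 \left(5 - 4\right) - 22}{2} = -1 + \frac{22 \cdot 1 - 22}{2} = -1 + \frac{22 - 22}{2} = -1 + \frac{1}{2} \cdot 0 = -1 + 0 = -1$)
$R = -12779$ ($R = -12780 - -1 = -12780 + 1 = -12779$)
$\left(-30649 + R\right) - 20834 = \left(-30649 - 12779\right) - 20834 = -43428 - 20834 = -64262$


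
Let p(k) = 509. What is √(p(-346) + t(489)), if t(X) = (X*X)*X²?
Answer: 5*√2287154126 ≈ 2.3912e+5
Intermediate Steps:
t(X) = X⁴ (t(X) = X²*X² = X⁴)
√(p(-346) + t(489)) = √(509 + 489⁴) = √(509 + 57178852641) = √57178853150 = 5*√2287154126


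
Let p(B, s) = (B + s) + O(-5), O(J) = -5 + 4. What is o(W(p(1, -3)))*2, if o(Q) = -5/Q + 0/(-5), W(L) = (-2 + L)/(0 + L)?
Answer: -6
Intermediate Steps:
O(J) = -1
p(B, s) = -1 + B + s (p(B, s) = (B + s) - 1 = -1 + B + s)
W(L) = (-2 + L)/L
o(Q) = -5/Q (o(Q) = -5/Q + 0*(-⅕) = -5/Q + 0 = -5/Q)
o(W(p(1, -3)))*2 = -5*(-1 + 1 - 3)/(-2 + (-1 + 1 - 3))*2 = -5*(-3/(-2 - 3))*2 = -5/((-⅓*(-5)))*2 = -5/5/3*2 = -5*⅗*2 = -3*2 = -6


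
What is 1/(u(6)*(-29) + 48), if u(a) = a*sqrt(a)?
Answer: -2/7473 - 29*sqrt(6)/29892 ≈ -0.0026440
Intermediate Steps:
u(a) = a**(3/2)
1/(u(6)*(-29) + 48) = 1/(6**(3/2)*(-29) + 48) = 1/((6*sqrt(6))*(-29) + 48) = 1/(-174*sqrt(6) + 48) = 1/(48 - 174*sqrt(6))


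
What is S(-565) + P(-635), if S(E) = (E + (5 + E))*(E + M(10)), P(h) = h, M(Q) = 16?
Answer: 616990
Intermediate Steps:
S(E) = (5 + 2*E)*(16 + E) (S(E) = (E + (5 + E))*(E + 16) = (5 + 2*E)*(16 + E))
S(-565) + P(-635) = (80 + 2*(-565)² + 37*(-565)) - 635 = (80 + 2*319225 - 20905) - 635 = (80 + 638450 - 20905) - 635 = 617625 - 635 = 616990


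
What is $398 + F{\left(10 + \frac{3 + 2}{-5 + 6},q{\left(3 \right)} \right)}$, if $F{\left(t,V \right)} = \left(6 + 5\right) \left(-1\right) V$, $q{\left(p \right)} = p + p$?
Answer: $332$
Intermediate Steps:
$q{\left(p \right)} = 2 p$
$F{\left(t,V \right)} = - 11 V$ ($F{\left(t,V \right)} = 11 \left(-1\right) V = - 11 V$)
$398 + F{\left(10 + \frac{3 + 2}{-5 + 6},q{\left(3 \right)} \right)} = 398 - 11 \cdot 2 \cdot 3 = 398 - 66 = 332$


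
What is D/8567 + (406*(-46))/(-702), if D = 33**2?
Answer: 6183145/231309 ≈ 26.731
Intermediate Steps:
D = 1089
D/8567 + (406*(-46))/(-702) = 1089/8567 + (406*(-46))/(-702) = 1089*(1/8567) - 18676*(-1/702) = 1089/8567 + 9338/351 = 6183145/231309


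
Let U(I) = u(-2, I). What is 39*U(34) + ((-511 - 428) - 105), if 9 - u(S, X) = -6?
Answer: -459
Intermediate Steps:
u(S, X) = 15 (u(S, X) = 9 - 1*(-6) = 9 + 6 = 15)
U(I) = 15
39*U(34) + ((-511 - 428) - 105) = 39*15 + ((-511 - 428) - 105) = 585 + (-939 - 105) = 585 - 1044 = -459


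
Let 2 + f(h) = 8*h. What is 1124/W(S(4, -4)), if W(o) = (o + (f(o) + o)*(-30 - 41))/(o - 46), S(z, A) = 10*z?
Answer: 3372/12689 ≈ 0.26574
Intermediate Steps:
f(h) = -2 + 8*h
W(o) = (142 - 638*o)/(-46 + o) (W(o) = (o + ((-2 + 8*o) + o)*(-30 - 41))/(o - 46) = (o + (-2 + 9*o)*(-71))/(-46 + o) = (o + (142 - 639*o))/(-46 + o) = (142 - 638*o)/(-46 + o))
1124/W(S(4, -4)) = 1124/((2*(71 - 3190*4)/(-46 + 10*4))) = 1124/((2*(71 - 319*40)/(-46 + 40))) = 1124/((2*(71 - 12760)/(-6))) = 1124/((2*(-1/6)*(-12689))) = 1124/(12689/3) = 1124*(3/12689) = 3372/12689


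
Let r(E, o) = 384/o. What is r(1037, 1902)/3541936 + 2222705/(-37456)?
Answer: -155977449702111/2628460079792 ≈ -59.342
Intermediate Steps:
r(1037, 1902)/3541936 + 2222705/(-37456) = (384/1902)/3541936 + 2222705/(-37456) = (384*(1/1902))*(1/3541936) + 2222705*(-1/37456) = (64/317)*(1/3541936) - 2222705/37456 = 4/70174607 - 2222705/37456 = -155977449702111/2628460079792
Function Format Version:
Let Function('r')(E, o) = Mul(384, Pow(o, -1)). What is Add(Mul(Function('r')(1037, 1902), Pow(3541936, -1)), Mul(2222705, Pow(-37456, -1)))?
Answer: Rational(-155977449702111, 2628460079792) ≈ -59.342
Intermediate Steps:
Add(Mul(Function('r')(1037, 1902), Pow(3541936, -1)), Mul(2222705, Pow(-37456, -1))) = Add(Mul(Mul(384, Pow(1902, -1)), Pow(3541936, -1)), Mul(2222705, Pow(-37456, -1))) = Add(Mul(Mul(384, Rational(1, 1902)), Rational(1, 3541936)), Mul(2222705, Rational(-1, 37456))) = Add(Mul(Rational(64, 317), Rational(1, 3541936)), Rational(-2222705, 37456)) = Add(Rational(4, 70174607), Rational(-2222705, 37456)) = Rational(-155977449702111, 2628460079792)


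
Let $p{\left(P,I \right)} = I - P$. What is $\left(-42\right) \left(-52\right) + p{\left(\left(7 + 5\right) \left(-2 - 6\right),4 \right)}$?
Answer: $2284$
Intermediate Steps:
$\left(-42\right) \left(-52\right) + p{\left(\left(7 + 5\right) \left(-2 - 6\right),4 \right)} = \left(-42\right) \left(-52\right) - \left(-4 + \left(7 + 5\right) \left(-2 - 6\right)\right) = 2184 - \left(-4 + 12 \left(-8\right)\right) = 2184 + \left(4 - -96\right) = 2184 + \left(4 + 96\right) = 2184 + 100 = 2284$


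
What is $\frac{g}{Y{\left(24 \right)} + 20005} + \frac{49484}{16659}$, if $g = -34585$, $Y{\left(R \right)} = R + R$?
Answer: $\frac{416151137}{334062927} \approx 1.2457$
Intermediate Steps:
$Y{\left(R \right)} = 2 R$
$\frac{g}{Y{\left(24 \right)} + 20005} + \frac{49484}{16659} = - \frac{34585}{2 \cdot 24 + 20005} + \frac{49484}{16659} = - \frac{34585}{48 + 20005} + 49484 \cdot \frac{1}{16659} = - \frac{34585}{20053} + \frac{49484}{16659} = \frac{416151137}{334062927}$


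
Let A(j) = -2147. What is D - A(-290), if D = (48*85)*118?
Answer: 483587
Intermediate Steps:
D = 481440 (D = 4080*118 = 481440)
D - A(-290) = 481440 - 1*(-2147) = 481440 + 2147 = 483587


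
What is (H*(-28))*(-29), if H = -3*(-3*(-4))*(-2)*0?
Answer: 0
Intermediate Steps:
H = 0 (H = -36*(-2)*0 = -3*(-24)*0 = 72*0 = 0)
(H*(-28))*(-29) = (0*(-28))*(-29) = 0*(-29) = 0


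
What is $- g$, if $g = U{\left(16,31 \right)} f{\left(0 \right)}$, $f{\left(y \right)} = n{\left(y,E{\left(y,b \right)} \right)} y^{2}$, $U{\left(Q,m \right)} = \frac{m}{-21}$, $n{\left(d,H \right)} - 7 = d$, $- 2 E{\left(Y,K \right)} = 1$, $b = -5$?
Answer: $0$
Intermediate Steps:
$E{\left(Y,K \right)} = - \frac{1}{2}$ ($E{\left(Y,K \right)} = \left(- \frac{1}{2}\right) 1 = - \frac{1}{2}$)
$n{\left(d,H \right)} = 7 + d$
$U{\left(Q,m \right)} = - \frac{m}{21}$ ($U{\left(Q,m \right)} = m \left(- \frac{1}{21}\right) = - \frac{m}{21}$)
$f{\left(y \right)} = y^{2} \left(7 + y\right)$ ($f{\left(y \right)} = \left(7 + y\right) y^{2} = y^{2} \left(7 + y\right)$)
$g = 0$ ($g = \left(- \frac{1}{21}\right) 31 \cdot 0^{2} \left(7 + 0\right) = - \frac{31 \cdot 0 \cdot 7}{21} = \left(- \frac{31}{21}\right) 0 = 0$)
$- g = \left(-1\right) 0 = 0$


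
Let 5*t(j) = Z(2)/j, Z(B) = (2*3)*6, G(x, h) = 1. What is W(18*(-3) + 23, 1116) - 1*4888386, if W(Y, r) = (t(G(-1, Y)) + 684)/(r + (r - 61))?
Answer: -53063426574/10855 ≈ -4.8884e+6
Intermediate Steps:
Z(B) = 36 (Z(B) = 6*6 = 36)
t(j) = 36/(5*j) (t(j) = (36/j)/5 = 36/(5*j))
W(Y, r) = 3456/(5*(-61 + 2*r)) (W(Y, r) = ((36/5)/1 + 684)/(r + (r - 61)) = ((36/5)*1 + 684)/(r + (-61 + r)) = (36/5 + 684)/(-61 + 2*r) = 3456/(5*(-61 + 2*r)))
W(18*(-3) + 23, 1116) - 1*4888386 = 3456/(5*(-61 + 2*1116)) - 1*4888386 = 3456/(5*(-61 + 2232)) - 4888386 = (3456/5)/2171 - 4888386 = (3456/5)*(1/2171) - 4888386 = 3456/10855 - 4888386 = -53063426574/10855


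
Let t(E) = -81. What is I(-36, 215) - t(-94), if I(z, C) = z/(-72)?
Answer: 163/2 ≈ 81.500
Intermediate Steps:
I(z, C) = -z/72 (I(z, C) = z*(-1/72) = -z/72)
I(-36, 215) - t(-94) = -1/72*(-36) - 1*(-81) = ½ + 81 = 163/2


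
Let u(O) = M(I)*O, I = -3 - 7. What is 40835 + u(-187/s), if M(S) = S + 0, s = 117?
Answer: 4779565/117 ≈ 40851.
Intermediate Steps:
I = -10
M(S) = S
u(O) = -10*O
40835 + u(-187/s) = 40835 - (-1870)/117 = 40835 - 10*(-187/117) = 40835 + 1870/117 = 4779565/117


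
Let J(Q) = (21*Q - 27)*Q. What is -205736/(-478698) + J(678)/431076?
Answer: 391747570535/17196268254 ≈ 22.781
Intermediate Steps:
J(Q) = Q*(-27 + 21*Q) (J(Q) = (-27 + 21*Q)*Q = Q*(-27 + 21*Q))
-205736/(-478698) + J(678)/431076 = -205736/(-478698) + (3*678*(-9 + 7*678))/431076 = -205736*(-1/478698) + (3*678*(-9 + 4746))*(1/431076) = 102868/239349 + (3*678*4737)*(1/431076) = 102868/239349 + 9635058*(1/431076) = 102868/239349 + 1605843/71846 = 391747570535/17196268254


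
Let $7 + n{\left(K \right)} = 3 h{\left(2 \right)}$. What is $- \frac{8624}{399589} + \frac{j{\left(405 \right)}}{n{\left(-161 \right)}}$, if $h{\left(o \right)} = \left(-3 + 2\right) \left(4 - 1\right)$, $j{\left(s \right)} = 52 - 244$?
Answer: $\frac{4786444}{399589} \approx 11.978$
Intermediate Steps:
$j{\left(s \right)} = -192$ ($j{\left(s \right)} = 52 - 244 = -192$)
$h{\left(o \right)} = -3$ ($h{\left(o \right)} = \left(-1\right) 3 = -3$)
$n{\left(K \right)} = -16$ ($n{\left(K \right)} = -7 + 3 \left(-3\right) = -7 - 9 = -16$)
$- \frac{8624}{399589} + \frac{j{\left(405 \right)}}{n{\left(-161 \right)}} = - \frac{8624}{399589} - \frac{192}{-16} = \left(-8624\right) \frac{1}{399589} - -12 = - \frac{8624}{399589} + 12 = \frac{4786444}{399589}$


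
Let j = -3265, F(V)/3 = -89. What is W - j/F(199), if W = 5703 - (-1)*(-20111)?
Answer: -3850201/267 ≈ -14420.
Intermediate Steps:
F(V) = -267 (F(V) = 3*(-89) = -267)
W = -14408 (W = 5703 - 1*20111 = 5703 - 20111 = -14408)
W - j/F(199) = -14408 - (-3265)/(-267) = -14408 - (-3265)*(-1)/267 = -14408 - 1*3265/267 = -14408 - 3265/267 = -3850201/267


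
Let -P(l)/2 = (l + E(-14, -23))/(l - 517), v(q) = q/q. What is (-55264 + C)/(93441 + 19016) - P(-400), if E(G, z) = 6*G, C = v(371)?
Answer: 58182205/103123069 ≈ 0.56420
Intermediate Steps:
v(q) = 1
C = 1
P(l) = -2*(-84 + l)/(-517 + l) (P(l) = -2*(l + 6*(-14))/(l - 517) = -2*(l - 84)/(-517 + l) = -2*(-84 + l)/(-517 + l))
(-55264 + C)/(93441 + 19016) - P(-400) = (-55264 + 1)/(93441 + 19016) - 2*(84 - 1*(-400))/(-517 - 400) = -55263/112457 - 2*(84 + 400)/(-917) = -55263*1/112457 - 2*(-1)*484/917 = -55263/112457 - 1*(-968/917) = -55263/112457 + 968/917 = 58182205/103123069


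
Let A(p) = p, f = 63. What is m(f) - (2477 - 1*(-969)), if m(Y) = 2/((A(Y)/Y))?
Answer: -3444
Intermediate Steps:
m(Y) = 2 (m(Y) = 2/((Y/Y)) = 2/1 = 2*1 = 2)
m(f) - (2477 - 1*(-969)) = 2 - (2477 - 1*(-969)) = 2 - (2477 + 969) = 2 - 1*3446 = 2 - 3446 = -3444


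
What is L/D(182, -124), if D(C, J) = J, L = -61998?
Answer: 30999/62 ≈ 499.98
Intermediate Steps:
L/D(182, -124) = -61998/(-124) = -61998*(-1/124) = 30999/62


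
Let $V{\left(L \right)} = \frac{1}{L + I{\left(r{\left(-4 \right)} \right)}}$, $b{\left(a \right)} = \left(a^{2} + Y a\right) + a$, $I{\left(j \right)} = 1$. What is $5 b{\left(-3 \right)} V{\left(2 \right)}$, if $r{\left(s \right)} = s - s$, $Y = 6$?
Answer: $-20$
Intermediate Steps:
$r{\left(s \right)} = 0$
$b{\left(a \right)} = a^{2} + 7 a$ ($b{\left(a \right)} = \left(a^{2} + 6 a\right) + a = a^{2} + 7 a$)
$V{\left(L \right)} = \frac{1}{1 + L}$ ($V{\left(L \right)} = \frac{1}{L + 1} = \frac{1}{1 + L}$)
$5 b{\left(-3 \right)} V{\left(2 \right)} = \frac{5 \left(- 3 \left(7 - 3\right)\right)}{1 + 2} = \frac{5 \left(\left(-3\right) 4\right)}{3} = 5 \left(-12\right) \frac{1}{3} = \left(-60\right) \frac{1}{3} = -20$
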